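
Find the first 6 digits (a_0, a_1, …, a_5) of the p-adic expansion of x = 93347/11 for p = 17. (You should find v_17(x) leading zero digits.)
(a_0, …, a_5) = (0, 0, 0, 11, 1, 3)

v_17(93347/11) = 3, so a_0 = ... = a_2 = 0. Factor out: x = 17^3 · u with u = 19/11 a unit in ℤ_17. Expand u iteratively via a_{v+i} = u_i mod 17, u_{i+1} = (u_i − a_{v+i})/17:
  u_0 = 19/11;  a_3 = 11;  u_1 = (u_0 − 11)/17 = -6/11
  u_1 = -6/11;  a_4 = 1;  u_2 = (u_1 − 1)/17 = -1/11
  u_2 = -1/11;  a_5 = 3;  u_3 = (u_2 − 3)/17 = -2/11
Digits: (0, 0, 0, 11, 1, 3).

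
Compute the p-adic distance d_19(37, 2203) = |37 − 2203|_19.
d_19(37, 2203) = 1/361

Step 1 — x − y = 37 − 2203 = -2166. Step 2 — v_19(-2166) = 2 (factor: -2166 = −(19^2 · 6); the sign does not affect v_p). Step 3 — |x − y|_19 = 19^{-2} = 1/361.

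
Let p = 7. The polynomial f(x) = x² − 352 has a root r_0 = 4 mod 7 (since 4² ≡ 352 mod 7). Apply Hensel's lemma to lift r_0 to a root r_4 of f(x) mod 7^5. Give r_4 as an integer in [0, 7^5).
r_4 = 2741 (mod 16807)

Hensel's recurrence: r_{i+1} = r_i − f(r_i)·(f′(r_i))^{-1} mod 7^{i+2}, with f′(x) = 2x. Iterate:
  r_0 = 4 (mod 7)
  r_1 = 46 (mod 49)
  r_2 = 340 (mod 343)
  r_3 = 340 (mod 2401)
  r_4 = 2741 (mod 16807)
Final: r_4 = 2741, and one checks f(r_4) ≡ 0 mod 7^5.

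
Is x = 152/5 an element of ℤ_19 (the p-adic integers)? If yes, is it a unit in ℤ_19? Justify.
x ∈ ℤ_19 but not a unit; v_19(x) = 1 > 0

ℤ_19 = {x ∈ ℚ_19 : v_19(x) ≥ 0} and ℤ_19^× = {x ∈ ℤ_19 : v_19(x) = 0}. Here v_19(152/5) = v_19(num) − v_19(den) = 1; compare against these criteria.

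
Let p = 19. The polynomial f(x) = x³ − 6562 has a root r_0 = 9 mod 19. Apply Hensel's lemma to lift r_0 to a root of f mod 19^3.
r_2 = 6222 (mod 6859)

Hensel: r_{i+1} = r_i − f(r_i)/f′(r_i) mod 19^{i+2}, where f′(x) = 3x². Iterate:
  r_0 = 9 (mod 19)
  r_1 = 85 (mod 361)
  r_2 = 6222 (mod 6859)
Final: r = 6222 with f(r) ≡ 0 mod 19^3.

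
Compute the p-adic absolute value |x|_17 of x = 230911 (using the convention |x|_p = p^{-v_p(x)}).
|230911|_17 = 1/4913

Step 1 — compute v_17(x) by factoring powers of 17 out of the numerator and denominator: v_17(230911) = 3. Step 2 — apply |x|_p = p^{-v_p(x)} = 17^{-3} = 1/4913.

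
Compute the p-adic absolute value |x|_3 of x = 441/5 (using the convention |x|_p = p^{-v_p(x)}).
|441/5|_3 = 1/9

Step 1 — compute v_3(x) by factoring powers of 3 out of the numerator and denominator: v_3(441/5) = 2. Step 2 — apply |x|_p = p^{-v_p(x)} = 3^{-2} = 1/9.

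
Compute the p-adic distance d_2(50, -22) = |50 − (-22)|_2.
d_2(50, -22) = 1/8

Step 1 — x − y = 50 − (-22) = 72. Step 2 — v_2(72) = 3 (factor: 72 = (2^3 · 9); the sign does not affect v_p). Step 3 — |x − y|_2 = 2^{-3} = 1/8.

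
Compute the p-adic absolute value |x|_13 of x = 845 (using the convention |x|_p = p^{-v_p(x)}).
|845|_13 = 1/169

Step 1 — compute v_13(x) by factoring powers of 13 out of the numerator and denominator: v_13(845) = 2. Step 2 — apply |x|_p = p^{-v_p(x)} = 13^{-2} = 1/169.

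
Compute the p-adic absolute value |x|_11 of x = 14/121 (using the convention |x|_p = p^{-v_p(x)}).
|14/121|_11 = 121

Step 1 — compute v_11(x) by factoring powers of 11 out of the numerator and denominator: v_11(14/121) = -2. Step 2 — apply |x|_p = p^{-v_p(x)} = 11^{2} = 121.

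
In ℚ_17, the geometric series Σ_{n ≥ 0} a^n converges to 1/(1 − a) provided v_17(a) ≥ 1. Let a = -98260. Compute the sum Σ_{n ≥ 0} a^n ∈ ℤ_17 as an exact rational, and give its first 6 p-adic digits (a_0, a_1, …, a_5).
Σ a^n = 1/(1 − a) = 1/98261;  first 6 digits = (1, 0, 0, 14, 15, 16)

v_17(a) = 3 ≥ 1, so the series converges in ℤ_17 to 1/(1 − a) = 1/(1 − (-98260)) = 1/98261. Expand this rational in ℤ_17: compute digits iteratively via d_i = x_i mod 17, x_{i+1} = (x_i − d_i)/17. The first 6 digits are (1, 0, 0, 14, 15, 16).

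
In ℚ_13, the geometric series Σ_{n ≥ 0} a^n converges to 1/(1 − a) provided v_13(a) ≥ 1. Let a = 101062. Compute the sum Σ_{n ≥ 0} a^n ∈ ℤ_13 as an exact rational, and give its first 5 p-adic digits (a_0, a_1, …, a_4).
Σ a^n = 1/(1 − a) = -1/101061;  first 5 digits = (1, 0, 0, 7, 3)

v_13(a) = 3 ≥ 1, so the series converges in ℤ_13 to 1/(1 − a) = 1/(1 − 101062) = -1/101061. Expand this rational in ℤ_13: compute digits iteratively via d_i = x_i mod 13, x_{i+1} = (x_i − d_i)/13. The first 5 digits are (1, 0, 0, 7, 3).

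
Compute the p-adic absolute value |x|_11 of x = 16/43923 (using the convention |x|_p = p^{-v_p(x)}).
|16/43923|_11 = 14641

Step 1 — compute v_11(x) by factoring powers of 11 out of the numerator and denominator: v_11(16/43923) = -4. Step 2 — apply |x|_p = p^{-v_p(x)} = 11^{4} = 14641.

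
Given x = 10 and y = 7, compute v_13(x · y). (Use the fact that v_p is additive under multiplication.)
v_13(70) = 0

v_p(x) = 0 (factor: 10 = 13^0 · 10); v_p(y) = 0 (factor: 7 = 13^0 · 7). Additivity: v_p(xy) = v_p(x) + v_p(y) = 0 + 0 = 0. (Direct check: xy = 70 = 13^0 · (70).)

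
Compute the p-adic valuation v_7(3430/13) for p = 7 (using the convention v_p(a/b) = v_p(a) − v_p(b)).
v_7(3430/13) = 3

Factor powers of 7 from the numerator and denominator of the reduced fraction: 3430 = 7^3 · 10 and 13 = 7^0 · 13. Apply v_p(a/b) = v_p(a) − v_p(b): v_7(3430/13) = 3 − 0 = 3.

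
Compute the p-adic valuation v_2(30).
v_2(30) = 1

v_2(n) is the largest exponent k such that 2^k divides n. Factor out: 30 = 2^1 · 15. (Sign doesn't affect v_p.) So v_2(30) = 1.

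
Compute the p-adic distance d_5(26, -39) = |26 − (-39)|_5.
d_5(26, -39) = 1/5

Step 1 — x − y = 26 − (-39) = 65. Step 2 — v_5(65) = 1 (factor: 65 = (5^1 · 13); the sign does not affect v_p). Step 3 — |x − y|_5 = 5^{-1} = 1/5.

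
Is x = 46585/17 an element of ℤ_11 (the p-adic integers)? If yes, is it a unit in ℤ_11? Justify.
x ∈ ℤ_11 but not a unit; v_11(x) = 3 > 0

ℤ_11 = {x ∈ ℚ_11 : v_11(x) ≥ 0} and ℤ_11^× = {x ∈ ℤ_11 : v_11(x) = 0}. Here v_11(46585/17) = v_11(num) − v_11(den) = 3; compare against these criteria.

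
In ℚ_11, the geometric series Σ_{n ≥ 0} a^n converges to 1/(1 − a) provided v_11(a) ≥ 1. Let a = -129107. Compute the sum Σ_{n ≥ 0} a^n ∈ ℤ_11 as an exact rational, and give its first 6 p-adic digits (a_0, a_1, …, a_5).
Σ a^n = 1/(1 − a) = 1/129108;  first 6 digits = (1, 0, 0, 2, 2, 10)

v_11(a) = 3 ≥ 1, so the series converges in ℤ_11 to 1/(1 − a) = 1/(1 − (-129107)) = 1/129108. Expand this rational in ℤ_11: compute digits iteratively via d_i = x_i mod 11, x_{i+1} = (x_i − d_i)/11. The first 6 digits are (1, 0, 0, 2, 2, 10).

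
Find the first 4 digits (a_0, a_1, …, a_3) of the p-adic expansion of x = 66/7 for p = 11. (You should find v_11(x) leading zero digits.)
(a_0, …, a_3) = (0, 4, 6, 1)

v_11(66/7) = 1, so a_0 = ... = a_0 = 0. Factor out: x = 11^1 · u with u = 6/7 a unit in ℤ_11. Expand u iteratively via a_{v+i} = u_i mod 11, u_{i+1} = (u_i − a_{v+i})/11:
  u_0 = 6/7;  a_1 = 4;  u_1 = (u_0 − 4)/11 = -2/7
  u_1 = -2/7;  a_2 = 6;  u_2 = (u_1 − 6)/11 = -4/7
  u_2 = -4/7;  a_3 = 1;  u_3 = (u_2 − 1)/11 = -1/7
Digits: (0, 4, 6, 1).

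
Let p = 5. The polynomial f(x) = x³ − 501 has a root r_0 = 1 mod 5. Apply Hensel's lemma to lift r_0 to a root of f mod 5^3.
r_2 = 1 (mod 125)

Hensel: r_{i+1} = r_i − f(r_i)/f′(r_i) mod 5^{i+2}, where f′(x) = 3x². Iterate:
  r_0 = 1 (mod 5)
  r_1 = 1 (mod 25)
  r_2 = 1 (mod 125)
Final: r = 1 with f(r) ≡ 0 mod 5^3.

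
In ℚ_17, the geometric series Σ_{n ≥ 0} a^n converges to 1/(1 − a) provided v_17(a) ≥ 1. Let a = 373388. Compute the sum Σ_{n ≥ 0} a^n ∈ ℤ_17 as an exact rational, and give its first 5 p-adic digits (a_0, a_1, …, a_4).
Σ a^n = 1/(1 − a) = -1/373387;  first 5 digits = (1, 0, 0, 8, 4)

v_17(a) = 3 ≥ 1, so the series converges in ℤ_17 to 1/(1 − a) = 1/(1 − 373388) = -1/373387. Expand this rational in ℤ_17: compute digits iteratively via d_i = x_i mod 17, x_{i+1} = (x_i − d_i)/17. The first 5 digits are (1, 0, 0, 8, 4).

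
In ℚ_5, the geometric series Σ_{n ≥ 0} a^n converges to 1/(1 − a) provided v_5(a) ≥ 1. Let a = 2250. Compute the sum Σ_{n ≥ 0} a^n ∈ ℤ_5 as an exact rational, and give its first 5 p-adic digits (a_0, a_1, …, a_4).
Σ a^n = 1/(1 − a) = -1/2249;  first 5 digits = (1, 0, 0, 3, 3)

v_5(a) = 3 ≥ 1, so the series converges in ℤ_5 to 1/(1 − a) = 1/(1 − 2250) = -1/2249. Expand this rational in ℤ_5: compute digits iteratively via d_i = x_i mod 5, x_{i+1} = (x_i − d_i)/5. The first 5 digits are (1, 0, 0, 3, 3).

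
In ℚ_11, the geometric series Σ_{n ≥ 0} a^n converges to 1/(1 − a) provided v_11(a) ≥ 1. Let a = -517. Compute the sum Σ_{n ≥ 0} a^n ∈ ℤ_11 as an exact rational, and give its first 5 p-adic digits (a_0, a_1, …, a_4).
Σ a^n = 1/(1 − a) = 1/518;  first 5 digits = (1, 8, 4, 8, 10)

v_11(a) = 1 ≥ 1, so the series converges in ℤ_11 to 1/(1 − a) = 1/(1 − (-517)) = 1/518. Expand this rational in ℤ_11: compute digits iteratively via d_i = x_i mod 11, x_{i+1} = (x_i − d_i)/11. The first 5 digits are (1, 8, 4, 8, 10).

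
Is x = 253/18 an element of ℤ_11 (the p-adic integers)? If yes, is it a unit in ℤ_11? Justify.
x ∈ ℤ_11 but not a unit; v_11(x) = 1 > 0

ℤ_11 = {x ∈ ℚ_11 : v_11(x) ≥ 0} and ℤ_11^× = {x ∈ ℤ_11 : v_11(x) = 0}. Here v_11(253/18) = v_11(num) − v_11(den) = 1; compare against these criteria.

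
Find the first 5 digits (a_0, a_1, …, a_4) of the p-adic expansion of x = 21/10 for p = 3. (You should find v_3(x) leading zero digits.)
(a_0, …, a_4) = (0, 1, 2, 2, 0)

v_3(21/10) = 1, so a_0 = ... = a_0 = 0. Factor out: x = 3^1 · u with u = 7/10 a unit in ℤ_3. Expand u iteratively via a_{v+i} = u_i mod 3, u_{i+1} = (u_i − a_{v+i})/3:
  u_0 = 7/10;  a_1 = 1;  u_1 = (u_0 − 1)/3 = -1/10
  u_1 = -1/10;  a_2 = 2;  u_2 = (u_1 − 2)/3 = -7/10
  u_2 = -7/10;  a_3 = 2;  u_3 = (u_2 − 2)/3 = -9/10
  u_3 = -9/10;  a_4 = 0;  u_4 = (u_3 − 0)/3 = -3/10
Digits: (0, 1, 2, 2, 0).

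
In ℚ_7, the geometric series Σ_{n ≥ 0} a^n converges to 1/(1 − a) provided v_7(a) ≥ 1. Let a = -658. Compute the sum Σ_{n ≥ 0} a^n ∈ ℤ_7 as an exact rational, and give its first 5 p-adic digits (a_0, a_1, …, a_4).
Σ a^n = 1/(1 − a) = 1/659;  first 5 digits = (1, 4, 2, 1, 4)

v_7(a) = 1 ≥ 1, so the series converges in ℤ_7 to 1/(1 − a) = 1/(1 − (-658)) = 1/659. Expand this rational in ℤ_7: compute digits iteratively via d_i = x_i mod 7, x_{i+1} = (x_i − d_i)/7. The first 5 digits are (1, 4, 2, 1, 4).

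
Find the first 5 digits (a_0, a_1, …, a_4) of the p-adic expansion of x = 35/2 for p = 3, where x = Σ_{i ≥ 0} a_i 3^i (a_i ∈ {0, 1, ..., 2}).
(a_0, …, a_4) = (1, 1, 0, 2, 1)

v_3(35/2) = 0 (numerator and denominator both coprime to 3), so x ∈ ℤ_3^×. Compute digits iteratively via a_i = x_i mod 3, x_{i+1} = (x_i − a_i)/3, with x_0 = x:
  x_0 = 35/2;  a_0 = 1;  x_1 = (x_0 − 1)/3 = 11/2
  x_1 = 11/2;  a_1 = 1;  x_2 = (x_1 − 1)/3 = 3/2
  x_2 = 3/2;  a_2 = 0;  x_3 = (x_2 − 0)/3 = 1/2
  x_3 = 1/2;  a_3 = 2;  x_4 = (x_3 − 2)/3 = -1/2
  x_4 = -1/2;  a_4 = 1;  x_5 = (x_4 − 1)/3 = -1/2
Digits: (1, 1, 0, 2, 1).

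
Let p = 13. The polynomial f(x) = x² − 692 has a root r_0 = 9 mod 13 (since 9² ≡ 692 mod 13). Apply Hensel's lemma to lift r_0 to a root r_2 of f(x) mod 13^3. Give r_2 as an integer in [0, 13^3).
r_2 = 1010 (mod 2197)

Hensel's recurrence: r_{i+1} = r_i − f(r_i)·(f′(r_i))^{-1} mod 13^{i+2}, with f′(x) = 2x. Iterate:
  r_0 = 9 (mod 13)
  r_1 = 165 (mod 169)
  r_2 = 1010 (mod 2197)
Final: r_2 = 1010, and one checks f(r_2) ≡ 0 mod 13^3.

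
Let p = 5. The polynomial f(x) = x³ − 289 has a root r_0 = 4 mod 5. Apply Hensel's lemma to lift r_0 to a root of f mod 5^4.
r_3 = 204 (mod 625)

Hensel: r_{i+1} = r_i − f(r_i)/f′(r_i) mod 5^{i+2}, where f′(x) = 3x². Iterate:
  r_0 = 4 (mod 5)
  r_1 = 4 (mod 25)
  r_2 = 79 (mod 125)
  r_3 = 204 (mod 625)
Final: r = 204 with f(r) ≡ 0 mod 5^4.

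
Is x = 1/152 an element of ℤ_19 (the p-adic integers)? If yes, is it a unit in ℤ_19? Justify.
x ∉ ℤ_19 (v_19(x) = -1 < 0)

ℤ_19 = {x ∈ ℚ_19 : v_19(x) ≥ 0} and ℤ_19^× = {x ∈ ℤ_19 : v_19(x) = 0}. Here v_19(1/152) = v_19(num) − v_19(den) = -1; compare against these criteria.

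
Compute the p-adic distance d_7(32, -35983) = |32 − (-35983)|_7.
d_7(32, -35983) = 1/2401

Step 1 — x − y = 32 − (-35983) = 36015. Step 2 — v_7(36015) = 4 (factor: 36015 = (7^4 · 15); the sign does not affect v_p). Step 3 — |x − y|_7 = 7^{-4} = 1/2401.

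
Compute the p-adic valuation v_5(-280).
v_5(-280) = 1

v_5(n) is the largest exponent k such that 5^k divides n. Factor out: -280 = -5^1 · 56. (Sign doesn't affect v_p.) So v_5(-280) = 1.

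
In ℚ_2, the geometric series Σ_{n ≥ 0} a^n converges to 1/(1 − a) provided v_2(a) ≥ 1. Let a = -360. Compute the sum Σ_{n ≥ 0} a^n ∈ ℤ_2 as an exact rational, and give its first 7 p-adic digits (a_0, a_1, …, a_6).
Σ a^n = 1/(1 − a) = 1/361;  first 7 digits = (1, 0, 0, 1, 1, 0, 1)

v_2(a) = 3 ≥ 1, so the series converges in ℤ_2 to 1/(1 − a) = 1/(1 − (-360)) = 1/361. Expand this rational in ℤ_2: compute digits iteratively via d_i = x_i mod 2, x_{i+1} = (x_i − d_i)/2. The first 7 digits are (1, 0, 0, 1, 1, 0, 1).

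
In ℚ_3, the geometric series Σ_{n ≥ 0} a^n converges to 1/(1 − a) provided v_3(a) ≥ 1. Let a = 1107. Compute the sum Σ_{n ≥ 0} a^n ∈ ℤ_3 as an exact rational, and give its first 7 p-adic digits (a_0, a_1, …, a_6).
Σ a^n = 1/(1 − a) = -1/1106;  first 7 digits = (1, 0, 0, 2, 1, 1, 2)

v_3(a) = 3 ≥ 1, so the series converges in ℤ_3 to 1/(1 − a) = 1/(1 − 1107) = -1/1106. Expand this rational in ℤ_3: compute digits iteratively via d_i = x_i mod 3, x_{i+1} = (x_i − d_i)/3. The first 7 digits are (1, 0, 0, 2, 1, 1, 2).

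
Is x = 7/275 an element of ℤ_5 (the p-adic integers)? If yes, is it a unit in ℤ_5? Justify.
x ∉ ℤ_5 (v_5(x) = -2 < 0)

ℤ_5 = {x ∈ ℚ_5 : v_5(x) ≥ 0} and ℤ_5^× = {x ∈ ℤ_5 : v_5(x) = 0}. Here v_5(7/275) = v_5(num) − v_5(den) = -2; compare against these criteria.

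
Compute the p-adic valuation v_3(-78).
v_3(-78) = 1

v_3(n) is the largest exponent k such that 3^k divides n. Factor out: -78 = -3^1 · 26. (Sign doesn't affect v_p.) So v_3(-78) = 1.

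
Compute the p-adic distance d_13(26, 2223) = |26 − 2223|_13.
d_13(26, 2223) = 1/2197

Step 1 — x − y = 26 − 2223 = -2197. Step 2 — v_13(-2197) = 3 (factor: -2197 = −(13^3 · 1); the sign does not affect v_p). Step 3 — |x − y|_13 = 13^{-3} = 1/2197.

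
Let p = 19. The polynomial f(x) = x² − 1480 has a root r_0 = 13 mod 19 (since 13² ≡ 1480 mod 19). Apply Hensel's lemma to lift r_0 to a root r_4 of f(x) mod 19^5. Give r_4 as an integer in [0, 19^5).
r_4 = 1216203 (mod 2476099)

Hensel's recurrence: r_{i+1} = r_i − f(r_i)·(f′(r_i))^{-1} mod 19^{i+2}, with f′(x) = 2x. Iterate:
  r_0 = 13 (mod 19)
  r_1 = 355 (mod 361)
  r_2 = 2160 (mod 6859)
  r_3 = 43314 (mod 130321)
  r_4 = 1216203 (mod 2476099)
Final: r_4 = 1216203, and one checks f(r_4) ≡ 0 mod 19^5.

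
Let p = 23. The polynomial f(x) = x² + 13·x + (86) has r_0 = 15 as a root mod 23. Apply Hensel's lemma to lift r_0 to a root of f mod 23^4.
r_3 = 150596 (mod 279841)

Hensel: r_{i+1} = r_i − f(r_i)·(f′(r_i))^{-1} mod 23^{i+2}, f′(x) = 2x + 13. Iterate:
  r_0 = 15 (mod 23)
  r_1 = 360 (mod 529)
  r_2 = 4592 (mod 12167)
  r_3 = 150596 (mod 279841)
Final: r = 150596 satisfies f(r) ≡ 0 mod 23^4.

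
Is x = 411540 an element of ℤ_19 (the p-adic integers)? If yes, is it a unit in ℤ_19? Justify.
x ∈ ℤ_19 but not a unit; v_19(x) = 3 > 0

ℤ_19 = {x ∈ ℚ_19 : v_19(x) ≥ 0} and ℤ_19^× = {x ∈ ℤ_19 : v_19(x) = 0}. Here v_19(411540) = v_19(num) − v_19(den) = 3; compare against these criteria.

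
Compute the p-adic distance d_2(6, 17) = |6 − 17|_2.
d_2(6, 17) = 1

Step 1 — x − y = 6 − 17 = -11. Step 2 — v_2(-11) = 0 (factor: -11 = −(2^0 · 11); the sign does not affect v_p). Step 3 — |x − y|_2 = 2^{0} = 1.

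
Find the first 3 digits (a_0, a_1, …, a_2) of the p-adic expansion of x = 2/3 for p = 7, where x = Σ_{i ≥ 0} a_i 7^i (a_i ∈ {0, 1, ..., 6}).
(a_0, …, a_2) = (3, 2, 2)

v_7(2/3) = 0 (numerator and denominator both coprime to 7), so x ∈ ℤ_7^×. Compute digits iteratively via a_i = x_i mod 7, x_{i+1} = (x_i − a_i)/7, with x_0 = x:
  x_0 = 2/3;  a_0 = 3;  x_1 = (x_0 − 3)/7 = -1/3
  x_1 = -1/3;  a_1 = 2;  x_2 = (x_1 − 2)/7 = -1/3
  x_2 = -1/3;  a_2 = 2;  x_3 = (x_2 − 2)/7 = -1/3
Digits: (3, 2, 2).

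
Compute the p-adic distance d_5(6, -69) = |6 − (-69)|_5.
d_5(6, -69) = 1/25

Step 1 — x − y = 6 − (-69) = 75. Step 2 — v_5(75) = 2 (factor: 75 = (5^2 · 3); the sign does not affect v_p). Step 3 — |x − y|_5 = 5^{-2} = 1/25.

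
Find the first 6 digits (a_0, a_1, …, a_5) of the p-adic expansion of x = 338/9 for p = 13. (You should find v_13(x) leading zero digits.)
(a_0, …, a_5) = (0, 0, 6, 1, 10, 5)

v_13(338/9) = 2, so a_0 = ... = a_1 = 0. Factor out: x = 13^2 · u with u = 2/9 a unit in ℤ_13. Expand u iteratively via a_{v+i} = u_i mod 13, u_{i+1} = (u_i − a_{v+i})/13:
  u_0 = 2/9;  a_2 = 6;  u_1 = (u_0 − 6)/13 = -4/9
  u_1 = -4/9;  a_3 = 1;  u_2 = (u_1 − 1)/13 = -1/9
  u_2 = -1/9;  a_4 = 10;  u_3 = (u_2 − 10)/13 = -7/9
  u_3 = -7/9;  a_5 = 5;  u_4 = (u_3 − 5)/13 = -4/9
Digits: (0, 0, 6, 1, 10, 5).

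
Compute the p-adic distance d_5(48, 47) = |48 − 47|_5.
d_5(48, 47) = 1

Step 1 — x − y = 48 − 47 = 1. Step 2 — v_5(1) = 0 (factor: 1 = (5^0 · 1); the sign does not affect v_p). Step 3 — |x − y|_5 = 5^{0} = 1.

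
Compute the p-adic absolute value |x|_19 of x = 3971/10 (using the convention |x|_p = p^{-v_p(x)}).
|3971/10|_19 = 1/361

Step 1 — compute v_19(x) by factoring powers of 19 out of the numerator and denominator: v_19(3971/10) = 2. Step 2 — apply |x|_p = p^{-v_p(x)} = 19^{-2} = 1/361.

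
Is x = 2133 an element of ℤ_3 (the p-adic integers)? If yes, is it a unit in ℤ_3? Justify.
x ∈ ℤ_3 but not a unit; v_3(x) = 3 > 0

ℤ_3 = {x ∈ ℚ_3 : v_3(x) ≥ 0} and ℤ_3^× = {x ∈ ℤ_3 : v_3(x) = 0}. Here v_3(2133) = v_3(num) − v_3(den) = 3; compare against these criteria.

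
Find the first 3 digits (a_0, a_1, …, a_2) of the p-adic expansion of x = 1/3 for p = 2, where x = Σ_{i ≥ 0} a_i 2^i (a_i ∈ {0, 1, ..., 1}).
(a_0, …, a_2) = (1, 1, 0)

v_2(1/3) = 0 (numerator and denominator both coprime to 2), so x ∈ ℤ_2^×. Compute digits iteratively via a_i = x_i mod 2, x_{i+1} = (x_i − a_i)/2, with x_0 = x:
  x_0 = 1/3;  a_0 = 1;  x_1 = (x_0 − 1)/2 = -1/3
  x_1 = -1/3;  a_1 = 1;  x_2 = (x_1 − 1)/2 = -2/3
  x_2 = -2/3;  a_2 = 0;  x_3 = (x_2 − 0)/2 = -1/3
Digits: (1, 1, 0).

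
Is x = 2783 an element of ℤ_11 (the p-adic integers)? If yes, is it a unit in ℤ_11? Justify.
x ∈ ℤ_11 but not a unit; v_11(x) = 2 > 0

ℤ_11 = {x ∈ ℚ_11 : v_11(x) ≥ 0} and ℤ_11^× = {x ∈ ℤ_11 : v_11(x) = 0}. Here v_11(2783) = v_11(num) − v_11(den) = 2; compare against these criteria.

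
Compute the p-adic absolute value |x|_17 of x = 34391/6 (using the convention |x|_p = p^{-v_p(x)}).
|34391/6|_17 = 1/4913

Step 1 — compute v_17(x) by factoring powers of 17 out of the numerator and denominator: v_17(34391/6) = 3. Step 2 — apply |x|_p = p^{-v_p(x)} = 17^{-3} = 1/4913.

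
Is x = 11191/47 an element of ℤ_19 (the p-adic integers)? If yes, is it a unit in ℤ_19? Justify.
x ∈ ℤ_19 but not a unit; v_19(x) = 2 > 0

ℤ_19 = {x ∈ ℚ_19 : v_19(x) ≥ 0} and ℤ_19^× = {x ∈ ℤ_19 : v_19(x) = 0}. Here v_19(11191/47) = v_19(num) − v_19(den) = 2; compare against these criteria.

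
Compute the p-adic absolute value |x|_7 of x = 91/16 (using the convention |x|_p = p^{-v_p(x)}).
|91/16|_7 = 1/7

Step 1 — compute v_7(x) by factoring powers of 7 out of the numerator and denominator: v_7(91/16) = 1. Step 2 — apply |x|_p = p^{-v_p(x)} = 7^{-1} = 1/7.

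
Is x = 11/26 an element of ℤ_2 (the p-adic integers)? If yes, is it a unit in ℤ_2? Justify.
x ∉ ℤ_2 (v_2(x) = -1 < 0)

ℤ_2 = {x ∈ ℚ_2 : v_2(x) ≥ 0} and ℤ_2^× = {x ∈ ℤ_2 : v_2(x) = 0}. Here v_2(11/26) = v_2(num) − v_2(den) = -1; compare against these criteria.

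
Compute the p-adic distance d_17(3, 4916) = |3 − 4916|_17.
d_17(3, 4916) = 1/4913

Step 1 — x − y = 3 − 4916 = -4913. Step 2 — v_17(-4913) = 3 (factor: -4913 = −(17^3 · 1); the sign does not affect v_p). Step 3 — |x − y|_17 = 17^{-3} = 1/4913.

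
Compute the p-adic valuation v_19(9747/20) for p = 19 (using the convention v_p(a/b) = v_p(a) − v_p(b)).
v_19(9747/20) = 2

Factor powers of 19 from the numerator and denominator of the reduced fraction: 9747 = 19^2 · 27 and 20 = 19^0 · 20. Apply v_p(a/b) = v_p(a) − v_p(b): v_19(9747/20) = 2 − 0 = 2.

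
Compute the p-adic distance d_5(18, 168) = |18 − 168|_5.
d_5(18, 168) = 1/25

Step 1 — x − y = 18 − 168 = -150. Step 2 — v_5(-150) = 2 (factor: -150 = −(5^2 · 6); the sign does not affect v_p). Step 3 — |x − y|_5 = 5^{-2} = 1/25.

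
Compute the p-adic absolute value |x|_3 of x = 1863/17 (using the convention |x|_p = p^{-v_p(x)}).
|1863/17|_3 = 1/81

Step 1 — compute v_3(x) by factoring powers of 3 out of the numerator and denominator: v_3(1863/17) = 4. Step 2 — apply |x|_p = p^{-v_p(x)} = 3^{-4} = 1/81.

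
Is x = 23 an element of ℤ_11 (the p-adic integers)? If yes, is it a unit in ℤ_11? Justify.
x ∈ ℤ_11^× (unit); v_11(x) = 0

ℤ_11 = {x ∈ ℚ_11 : v_11(x) ≥ 0} and ℤ_11^× = {x ∈ ℤ_11 : v_11(x) = 0}. Here v_11(23) = v_11(num) − v_11(den) = 0; compare against these criteria.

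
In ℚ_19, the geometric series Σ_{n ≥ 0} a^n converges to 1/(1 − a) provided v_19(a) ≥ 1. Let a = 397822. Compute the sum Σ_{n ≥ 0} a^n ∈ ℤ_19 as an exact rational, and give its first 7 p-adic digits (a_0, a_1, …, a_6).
Σ a^n = 1/(1 − a) = -1/397821;  first 7 digits = (1, 0, 0, 1, 3, 0, 1)

v_19(a) = 3 ≥ 1, so the series converges in ℤ_19 to 1/(1 − a) = 1/(1 − 397822) = -1/397821. Expand this rational in ℤ_19: compute digits iteratively via d_i = x_i mod 19, x_{i+1} = (x_i − d_i)/19. The first 7 digits are (1, 0, 0, 1, 3, 0, 1).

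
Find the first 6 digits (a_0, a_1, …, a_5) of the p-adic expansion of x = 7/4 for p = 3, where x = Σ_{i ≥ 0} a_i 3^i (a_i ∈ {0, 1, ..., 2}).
(a_0, …, a_5) = (1, 1, 2, 0, 2, 0)

v_3(7/4) = 0 (numerator and denominator both coprime to 3), so x ∈ ℤ_3^×. Compute digits iteratively via a_i = x_i mod 3, x_{i+1} = (x_i − a_i)/3, with x_0 = x:
  x_0 = 7/4;  a_0 = 1;  x_1 = (x_0 − 1)/3 = 1/4
  x_1 = 1/4;  a_1 = 1;  x_2 = (x_1 − 1)/3 = -1/4
  x_2 = -1/4;  a_2 = 2;  x_3 = (x_2 − 2)/3 = -3/4
  x_3 = -3/4;  a_3 = 0;  x_4 = (x_3 − 0)/3 = -1/4
  x_4 = -1/4;  a_4 = 2;  x_5 = (x_4 − 2)/3 = -3/4
  x_5 = -3/4;  a_5 = 0;  x_6 = (x_5 − 0)/3 = -1/4
Digits: (1, 1, 2, 0, 2, 0).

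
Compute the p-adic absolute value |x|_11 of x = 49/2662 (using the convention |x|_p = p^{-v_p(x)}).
|49/2662|_11 = 1331

Step 1 — compute v_11(x) by factoring powers of 11 out of the numerator and denominator: v_11(49/2662) = -3. Step 2 — apply |x|_p = p^{-v_p(x)} = 11^{3} = 1331.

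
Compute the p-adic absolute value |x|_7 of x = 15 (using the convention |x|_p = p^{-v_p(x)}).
|15|_7 = 1

Step 1 — compute v_7(x) by factoring powers of 7 out of the numerator and denominator: v_7(15) = 0. Step 2 — apply |x|_p = p^{-v_p(x)} = 7^{0} = 1.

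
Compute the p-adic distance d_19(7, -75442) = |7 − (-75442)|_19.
d_19(7, -75442) = 1/6859

Step 1 — x − y = 7 − (-75442) = 75449. Step 2 — v_19(75449) = 3 (factor: 75449 = (19^3 · 11); the sign does not affect v_p). Step 3 — |x − y|_19 = 19^{-3} = 1/6859.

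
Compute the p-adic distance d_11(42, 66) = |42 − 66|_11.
d_11(42, 66) = 1

Step 1 — x − y = 42 − 66 = -24. Step 2 — v_11(-24) = 0 (factor: -24 = −(11^0 · 24); the sign does not affect v_p). Step 3 — |x − y|_11 = 11^{0} = 1.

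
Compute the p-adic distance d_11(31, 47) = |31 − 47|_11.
d_11(31, 47) = 1

Step 1 — x − y = 31 − 47 = -16. Step 2 — v_11(-16) = 0 (factor: -16 = −(11^0 · 16); the sign does not affect v_p). Step 3 — |x − y|_11 = 11^{0} = 1.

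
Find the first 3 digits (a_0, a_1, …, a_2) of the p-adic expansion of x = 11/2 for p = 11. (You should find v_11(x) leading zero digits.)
(a_0, …, a_2) = (0, 6, 5)

v_11(11/2) = 1, so a_0 = ... = a_0 = 0. Factor out: x = 11^1 · u with u = 1/2 a unit in ℤ_11. Expand u iteratively via a_{v+i} = u_i mod 11, u_{i+1} = (u_i − a_{v+i})/11:
  u_0 = 1/2;  a_1 = 6;  u_1 = (u_0 − 6)/11 = -1/2
  u_1 = -1/2;  a_2 = 5;  u_2 = (u_1 − 5)/11 = -1/2
Digits: (0, 6, 5).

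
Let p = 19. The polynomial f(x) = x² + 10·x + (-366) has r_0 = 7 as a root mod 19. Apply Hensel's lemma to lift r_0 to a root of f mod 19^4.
r_3 = 21933 (mod 130321)

Hensel: r_{i+1} = r_i − f(r_i)·(f′(r_i))^{-1} mod 19^{i+2}, f′(x) = 2x + 10. Iterate:
  r_0 = 7 (mod 19)
  r_1 = 273 (mod 361)
  r_2 = 1356 (mod 6859)
  r_3 = 21933 (mod 130321)
Final: r = 21933 satisfies f(r) ≡ 0 mod 19^4.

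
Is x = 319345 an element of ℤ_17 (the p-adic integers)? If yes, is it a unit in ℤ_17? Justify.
x ∈ ℤ_17 but not a unit; v_17(x) = 3 > 0

ℤ_17 = {x ∈ ℚ_17 : v_17(x) ≥ 0} and ℤ_17^× = {x ∈ ℤ_17 : v_17(x) = 0}. Here v_17(319345) = v_17(num) − v_17(den) = 3; compare against these criteria.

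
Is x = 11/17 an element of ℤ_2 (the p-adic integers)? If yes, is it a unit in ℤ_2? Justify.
x ∈ ℤ_2^× (unit); v_2(x) = 0

ℤ_2 = {x ∈ ℚ_2 : v_2(x) ≥ 0} and ℤ_2^× = {x ∈ ℤ_2 : v_2(x) = 0}. Here v_2(11/17) = v_2(num) − v_2(den) = 0; compare against these criteria.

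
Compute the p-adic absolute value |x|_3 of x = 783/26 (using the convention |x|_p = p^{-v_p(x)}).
|783/26|_3 = 1/27

Step 1 — compute v_3(x) by factoring powers of 3 out of the numerator and denominator: v_3(783/26) = 3. Step 2 — apply |x|_p = p^{-v_p(x)} = 3^{-3} = 1/27.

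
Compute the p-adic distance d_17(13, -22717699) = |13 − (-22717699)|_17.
d_17(13, -22717699) = 1/1419857

Step 1 — x − y = 13 − (-22717699) = 22717712. Step 2 — v_17(22717712) = 5 (factor: 22717712 = (17^5 · 16); the sign does not affect v_p). Step 3 — |x − y|_17 = 17^{-5} = 1/1419857.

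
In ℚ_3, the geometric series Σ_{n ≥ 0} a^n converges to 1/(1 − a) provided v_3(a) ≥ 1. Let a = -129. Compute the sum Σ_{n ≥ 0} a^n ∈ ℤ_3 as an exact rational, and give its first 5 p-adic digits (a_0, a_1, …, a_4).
Σ a^n = 1/(1 − a) = 1/130;  first 5 digits = (1, 2, 1, 1, 0)

v_3(a) = 1 ≥ 1, so the series converges in ℤ_3 to 1/(1 − a) = 1/(1 − (-129)) = 1/130. Expand this rational in ℤ_3: compute digits iteratively via d_i = x_i mod 3, x_{i+1} = (x_i − d_i)/3. The first 5 digits are (1, 2, 1, 1, 0).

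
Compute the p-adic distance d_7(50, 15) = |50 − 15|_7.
d_7(50, 15) = 1/7

Step 1 — x − y = 50 − 15 = 35. Step 2 — v_7(35) = 1 (factor: 35 = (7^1 · 5); the sign does not affect v_p). Step 3 — |x − y|_7 = 7^{-1} = 1/7.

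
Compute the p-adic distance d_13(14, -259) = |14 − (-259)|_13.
d_13(14, -259) = 1/13

Step 1 — x − y = 14 − (-259) = 273. Step 2 — v_13(273) = 1 (factor: 273 = (13^1 · 21); the sign does not affect v_p). Step 3 — |x − y|_13 = 13^{-1} = 1/13.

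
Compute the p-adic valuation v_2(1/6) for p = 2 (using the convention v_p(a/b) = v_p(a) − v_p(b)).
v_2(1/6) = -1

Factor powers of 2 from the numerator and denominator of the reduced fraction: 1 = 2^0 · 1 and 6 = 2^1 · 3. Apply v_p(a/b) = v_p(a) − v_p(b): v_2(1/6) = 0 − 1 = -1.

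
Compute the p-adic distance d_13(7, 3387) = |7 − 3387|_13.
d_13(7, 3387) = 1/169

Step 1 — x − y = 7 − 3387 = -3380. Step 2 — v_13(-3380) = 2 (factor: -3380 = −(13^2 · 20); the sign does not affect v_p). Step 3 — |x − y|_13 = 13^{-2} = 1/169.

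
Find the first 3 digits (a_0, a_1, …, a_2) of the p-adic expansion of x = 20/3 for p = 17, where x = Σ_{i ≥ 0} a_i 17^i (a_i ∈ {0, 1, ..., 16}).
(a_0, …, a_2) = (1, 6, 11)

v_17(20/3) = 0 (numerator and denominator both coprime to 17), so x ∈ ℤ_17^×. Compute digits iteratively via a_i = x_i mod 17, x_{i+1} = (x_i − a_i)/17, with x_0 = x:
  x_0 = 20/3;  a_0 = 1;  x_1 = (x_0 − 1)/17 = 1/3
  x_1 = 1/3;  a_1 = 6;  x_2 = (x_1 − 6)/17 = -1/3
  x_2 = -1/3;  a_2 = 11;  x_3 = (x_2 − 11)/17 = -2/3
Digits: (1, 6, 11).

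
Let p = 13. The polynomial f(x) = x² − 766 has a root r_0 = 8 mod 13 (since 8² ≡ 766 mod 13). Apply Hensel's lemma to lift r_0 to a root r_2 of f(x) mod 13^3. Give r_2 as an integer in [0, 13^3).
r_2 = 749 (mod 2197)

Hensel's recurrence: r_{i+1} = r_i − f(r_i)·(f′(r_i))^{-1} mod 13^{i+2}, with f′(x) = 2x. Iterate:
  r_0 = 8 (mod 13)
  r_1 = 73 (mod 169)
  r_2 = 749 (mod 2197)
Final: r_2 = 749, and one checks f(r_2) ≡ 0 mod 13^3.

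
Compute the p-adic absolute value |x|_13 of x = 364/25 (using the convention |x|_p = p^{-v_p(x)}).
|364/25|_13 = 1/13

Step 1 — compute v_13(x) by factoring powers of 13 out of the numerator and denominator: v_13(364/25) = 1. Step 2 — apply |x|_p = p^{-v_p(x)} = 13^{-1} = 1/13.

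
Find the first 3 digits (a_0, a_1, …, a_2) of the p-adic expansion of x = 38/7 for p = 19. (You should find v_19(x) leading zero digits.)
(a_0, …, a_2) = (0, 3, 8)

v_19(38/7) = 1, so a_0 = ... = a_0 = 0. Factor out: x = 19^1 · u with u = 2/7 a unit in ℤ_19. Expand u iteratively via a_{v+i} = u_i mod 19, u_{i+1} = (u_i − a_{v+i})/19:
  u_0 = 2/7;  a_1 = 3;  u_1 = (u_0 − 3)/19 = -1/7
  u_1 = -1/7;  a_2 = 8;  u_2 = (u_1 − 8)/19 = -3/7
Digits: (0, 3, 8).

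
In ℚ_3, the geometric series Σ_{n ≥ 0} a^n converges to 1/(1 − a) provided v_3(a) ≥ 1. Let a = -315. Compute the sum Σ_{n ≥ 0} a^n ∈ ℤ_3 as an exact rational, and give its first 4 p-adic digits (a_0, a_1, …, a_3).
Σ a^n = 1/(1 − a) = 1/316;  first 4 digits = (1, 0, 1, 0)

v_3(a) = 2 ≥ 1, so the series converges in ℤ_3 to 1/(1 − a) = 1/(1 − (-315)) = 1/316. Expand this rational in ℤ_3: compute digits iteratively via d_i = x_i mod 3, x_{i+1} = (x_i − d_i)/3. The first 4 digits are (1, 0, 1, 0).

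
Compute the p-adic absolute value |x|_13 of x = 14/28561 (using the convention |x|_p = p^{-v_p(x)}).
|14/28561|_13 = 28561

Step 1 — compute v_13(x) by factoring powers of 13 out of the numerator and denominator: v_13(14/28561) = -4. Step 2 — apply |x|_p = p^{-v_p(x)} = 13^{4} = 28561.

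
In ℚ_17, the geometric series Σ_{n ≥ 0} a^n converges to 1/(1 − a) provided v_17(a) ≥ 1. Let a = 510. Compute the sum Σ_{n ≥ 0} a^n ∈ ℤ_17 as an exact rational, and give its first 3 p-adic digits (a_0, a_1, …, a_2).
Σ a^n = 1/(1 − a) = -1/509;  first 3 digits = (1, 13, 0)

v_17(a) = 1 ≥ 1, so the series converges in ℤ_17 to 1/(1 − a) = 1/(1 − 510) = -1/509. Expand this rational in ℤ_17: compute digits iteratively via d_i = x_i mod 17, x_{i+1} = (x_i − d_i)/17. The first 3 digits are (1, 13, 0).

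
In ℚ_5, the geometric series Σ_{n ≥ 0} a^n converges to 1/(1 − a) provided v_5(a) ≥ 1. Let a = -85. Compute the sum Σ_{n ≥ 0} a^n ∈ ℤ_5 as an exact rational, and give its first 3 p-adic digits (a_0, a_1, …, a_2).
Σ a^n = 1/(1 − a) = 1/86;  first 3 digits = (1, 3, 0)

v_5(a) = 1 ≥ 1, so the series converges in ℤ_5 to 1/(1 − a) = 1/(1 − (-85)) = 1/86. Expand this rational in ℤ_5: compute digits iteratively via d_i = x_i mod 5, x_{i+1} = (x_i − d_i)/5. The first 3 digits are (1, 3, 0).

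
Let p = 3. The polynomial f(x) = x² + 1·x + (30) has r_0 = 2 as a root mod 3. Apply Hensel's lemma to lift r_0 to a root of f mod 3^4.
r_3 = 11 (mod 81)

Hensel: r_{i+1} = r_i − f(r_i)·(f′(r_i))^{-1} mod 3^{i+2}, f′(x) = 2x + 1. Iterate:
  r_0 = 2 (mod 3)
  r_1 = 2 (mod 9)
  r_2 = 11 (mod 27)
  r_3 = 11 (mod 81)
Final: r = 11 satisfies f(r) ≡ 0 mod 3^4.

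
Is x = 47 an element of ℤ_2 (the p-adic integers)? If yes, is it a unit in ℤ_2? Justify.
x ∈ ℤ_2^× (unit); v_2(x) = 0

ℤ_2 = {x ∈ ℚ_2 : v_2(x) ≥ 0} and ℤ_2^× = {x ∈ ℤ_2 : v_2(x) = 0}. Here v_2(47) = v_2(num) − v_2(den) = 0; compare against these criteria.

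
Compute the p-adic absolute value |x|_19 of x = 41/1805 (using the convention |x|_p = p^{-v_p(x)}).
|41/1805|_19 = 361

Step 1 — compute v_19(x) by factoring powers of 19 out of the numerator and denominator: v_19(41/1805) = -2. Step 2 — apply |x|_p = p^{-v_p(x)} = 19^{2} = 361.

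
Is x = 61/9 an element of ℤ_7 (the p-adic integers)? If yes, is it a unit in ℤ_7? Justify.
x ∈ ℤ_7^× (unit); v_7(x) = 0

ℤ_7 = {x ∈ ℚ_7 : v_7(x) ≥ 0} and ℤ_7^× = {x ∈ ℤ_7 : v_7(x) = 0}. Here v_7(61/9) = v_7(num) − v_7(den) = 0; compare against these criteria.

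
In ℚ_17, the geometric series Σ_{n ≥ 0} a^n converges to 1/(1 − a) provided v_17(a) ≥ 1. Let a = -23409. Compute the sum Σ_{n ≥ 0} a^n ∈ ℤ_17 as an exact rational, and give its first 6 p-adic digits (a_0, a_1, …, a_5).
Σ a^n = 1/(1 − a) = 1/23410;  first 6 digits = (1, 0, 4, 12, 15, 11)

v_17(a) = 2 ≥ 1, so the series converges in ℤ_17 to 1/(1 − a) = 1/(1 − (-23409)) = 1/23410. Expand this rational in ℤ_17: compute digits iteratively via d_i = x_i mod 17, x_{i+1} = (x_i − d_i)/17. The first 6 digits are (1, 0, 4, 12, 15, 11).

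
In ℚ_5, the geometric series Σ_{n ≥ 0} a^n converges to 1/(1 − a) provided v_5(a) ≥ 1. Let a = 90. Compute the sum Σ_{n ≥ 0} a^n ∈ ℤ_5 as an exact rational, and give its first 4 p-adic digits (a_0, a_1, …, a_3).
Σ a^n = 1/(1 − a) = -1/89;  first 4 digits = (1, 3, 2, 2)

v_5(a) = 1 ≥ 1, so the series converges in ℤ_5 to 1/(1 − a) = 1/(1 − 90) = -1/89. Expand this rational in ℤ_5: compute digits iteratively via d_i = x_i mod 5, x_{i+1} = (x_i − d_i)/5. The first 4 digits are (1, 3, 2, 2).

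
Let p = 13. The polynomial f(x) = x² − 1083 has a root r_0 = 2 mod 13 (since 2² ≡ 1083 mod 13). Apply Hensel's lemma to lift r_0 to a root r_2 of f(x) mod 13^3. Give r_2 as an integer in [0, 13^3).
r_2 = 652 (mod 2197)

Hensel's recurrence: r_{i+1} = r_i − f(r_i)·(f′(r_i))^{-1} mod 13^{i+2}, with f′(x) = 2x. Iterate:
  r_0 = 2 (mod 13)
  r_1 = 145 (mod 169)
  r_2 = 652 (mod 2197)
Final: r_2 = 652, and one checks f(r_2) ≡ 0 mod 13^3.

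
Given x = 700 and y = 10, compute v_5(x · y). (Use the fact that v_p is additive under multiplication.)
v_5(7000) = 3

v_p(x) = 2 (factor: 700 = 5^2 · 28); v_p(y) = 1 (factor: 10 = 5^1 · 2). Additivity: v_p(xy) = v_p(x) + v_p(y) = 2 + 1 = 3. (Direct check: xy = 7000 = 5^3 · (56).)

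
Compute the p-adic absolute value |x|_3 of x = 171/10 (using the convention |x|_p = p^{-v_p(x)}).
|171/10|_3 = 1/9

Step 1 — compute v_3(x) by factoring powers of 3 out of the numerator and denominator: v_3(171/10) = 2. Step 2 — apply |x|_p = p^{-v_p(x)} = 3^{-2} = 1/9.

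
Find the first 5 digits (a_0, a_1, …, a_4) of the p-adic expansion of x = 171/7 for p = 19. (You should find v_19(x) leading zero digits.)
(a_0, …, a_4) = (0, 4, 8, 5, 16)

v_19(171/7) = 1, so a_0 = ... = a_0 = 0. Factor out: x = 19^1 · u with u = 9/7 a unit in ℤ_19. Expand u iteratively via a_{v+i} = u_i mod 19, u_{i+1} = (u_i − a_{v+i})/19:
  u_0 = 9/7;  a_1 = 4;  u_1 = (u_0 − 4)/19 = -1/7
  u_1 = -1/7;  a_2 = 8;  u_2 = (u_1 − 8)/19 = -3/7
  u_2 = -3/7;  a_3 = 5;  u_3 = (u_2 − 5)/19 = -2/7
  u_3 = -2/7;  a_4 = 16;  u_4 = (u_3 − 16)/19 = -6/7
Digits: (0, 4, 8, 5, 16).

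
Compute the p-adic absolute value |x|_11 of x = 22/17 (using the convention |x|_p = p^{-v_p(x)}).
|22/17|_11 = 1/11

Step 1 — compute v_11(x) by factoring powers of 11 out of the numerator and denominator: v_11(22/17) = 1. Step 2 — apply |x|_p = p^{-v_p(x)} = 11^{-1} = 1/11.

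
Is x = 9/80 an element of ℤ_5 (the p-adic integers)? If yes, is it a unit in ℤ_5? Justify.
x ∉ ℤ_5 (v_5(x) = -1 < 0)

ℤ_5 = {x ∈ ℚ_5 : v_5(x) ≥ 0} and ℤ_5^× = {x ∈ ℤ_5 : v_5(x) = 0}. Here v_5(9/80) = v_5(num) − v_5(den) = -1; compare against these criteria.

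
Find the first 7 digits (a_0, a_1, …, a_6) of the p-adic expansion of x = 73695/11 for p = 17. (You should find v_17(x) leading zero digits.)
(a_0, …, a_6) = (0, 0, 0, 6, 9, 1, 3)

v_17(73695/11) = 3, so a_0 = ... = a_2 = 0. Factor out: x = 17^3 · u with u = 15/11 a unit in ℤ_17. Expand u iteratively via a_{v+i} = u_i mod 17, u_{i+1} = (u_i − a_{v+i})/17:
  u_0 = 15/11;  a_3 = 6;  u_1 = (u_0 − 6)/17 = -3/11
  u_1 = -3/11;  a_4 = 9;  u_2 = (u_1 − 9)/17 = -6/11
  u_2 = -6/11;  a_5 = 1;  u_3 = (u_2 − 1)/17 = -1/11
  u_3 = -1/11;  a_6 = 3;  u_4 = (u_3 − 3)/17 = -2/11
Digits: (0, 0, 0, 6, 9, 1, 3).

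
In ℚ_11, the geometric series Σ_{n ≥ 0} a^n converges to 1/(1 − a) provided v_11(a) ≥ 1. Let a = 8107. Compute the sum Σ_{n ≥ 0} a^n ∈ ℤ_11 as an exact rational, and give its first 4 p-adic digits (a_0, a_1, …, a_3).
Σ a^n = 1/(1 − a) = -1/8106;  first 4 digits = (1, 0, 1, 6)

v_11(a) = 2 ≥ 1, so the series converges in ℤ_11 to 1/(1 − a) = 1/(1 − 8107) = -1/8106. Expand this rational in ℤ_11: compute digits iteratively via d_i = x_i mod 11, x_{i+1} = (x_i − d_i)/11. The first 4 digits are (1, 0, 1, 6).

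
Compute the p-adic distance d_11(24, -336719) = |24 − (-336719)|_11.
d_11(24, -336719) = 1/14641

Step 1 — x − y = 24 − (-336719) = 336743. Step 2 — v_11(336743) = 4 (factor: 336743 = (11^4 · 23); the sign does not affect v_p). Step 3 — |x − y|_11 = 11^{-4} = 1/14641.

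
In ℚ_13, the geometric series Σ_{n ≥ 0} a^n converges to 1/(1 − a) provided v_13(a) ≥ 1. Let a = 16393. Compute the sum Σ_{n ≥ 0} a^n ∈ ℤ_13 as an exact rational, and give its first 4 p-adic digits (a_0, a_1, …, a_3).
Σ a^n = 1/(1 − a) = -1/16392;  first 4 digits = (1, 0, 6, 7)

v_13(a) = 2 ≥ 1, so the series converges in ℤ_13 to 1/(1 − a) = 1/(1 − 16393) = -1/16392. Expand this rational in ℤ_13: compute digits iteratively via d_i = x_i mod 13, x_{i+1} = (x_i − d_i)/13. The first 4 digits are (1, 0, 6, 7).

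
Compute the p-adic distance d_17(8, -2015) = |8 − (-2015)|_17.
d_17(8, -2015) = 1/289

Step 1 — x − y = 8 − (-2015) = 2023. Step 2 — v_17(2023) = 2 (factor: 2023 = (17^2 · 7); the sign does not affect v_p). Step 3 — |x − y|_17 = 17^{-2} = 1/289.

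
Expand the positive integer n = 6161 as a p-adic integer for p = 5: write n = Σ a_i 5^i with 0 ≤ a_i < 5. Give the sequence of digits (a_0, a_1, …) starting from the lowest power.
(a_0, a_1, …) = (1, 2, 1, 4, 4, 1)

Repeated division by 5 gives the digits low-to-high: 6161 = 1 + 2·5^1 + 1·5^2 + 4·5^3 + 4·5^4 + 1·5^5. Digit sequence: (1, 2, 1, 4, 4, 1).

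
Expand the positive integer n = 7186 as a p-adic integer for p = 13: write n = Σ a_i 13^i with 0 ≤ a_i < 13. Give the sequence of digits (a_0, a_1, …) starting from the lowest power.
(a_0, a_1, …) = (10, 6, 3, 3)

Repeated division by 13 gives the digits low-to-high: 7186 = 10 + 6·13^1 + 3·13^2 + 3·13^3. Digit sequence: (10, 6, 3, 3).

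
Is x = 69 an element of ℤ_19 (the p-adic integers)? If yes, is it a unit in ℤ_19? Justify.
x ∈ ℤ_19^× (unit); v_19(x) = 0

ℤ_19 = {x ∈ ℚ_19 : v_19(x) ≥ 0} and ℤ_19^× = {x ∈ ℤ_19 : v_19(x) = 0}. Here v_19(69) = v_19(num) − v_19(den) = 0; compare against these criteria.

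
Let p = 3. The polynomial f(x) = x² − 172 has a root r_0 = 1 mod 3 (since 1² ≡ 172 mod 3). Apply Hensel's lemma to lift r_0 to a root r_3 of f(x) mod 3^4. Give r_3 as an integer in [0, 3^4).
r_3 = 46 (mod 81)

Hensel's recurrence: r_{i+1} = r_i − f(r_i)·(f′(r_i))^{-1} mod 3^{i+2}, with f′(x) = 2x. Iterate:
  r_0 = 1 (mod 3)
  r_1 = 1 (mod 9)
  r_2 = 19 (mod 27)
  r_3 = 46 (mod 81)
Final: r_3 = 46, and one checks f(r_3) ≡ 0 mod 3^4.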